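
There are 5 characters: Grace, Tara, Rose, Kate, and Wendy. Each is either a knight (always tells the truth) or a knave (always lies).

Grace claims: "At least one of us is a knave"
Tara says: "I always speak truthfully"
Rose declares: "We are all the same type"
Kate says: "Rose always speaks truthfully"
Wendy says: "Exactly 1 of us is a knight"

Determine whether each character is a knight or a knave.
Grace is a knight.
Tara is a knight.
Rose is a knave.
Kate is a knave.
Wendy is a knave.

Verification:
- Grace (knight) says "At least one of us is a knave" - this is TRUE because Rose, Kate, and Wendy are knaves.
- Tara (knight) says "I always speak truthfully" - this is TRUE because Tara is a knight.
- Rose (knave) says "We are all the same type" - this is FALSE (a lie) because Grace and Tara are knights and Rose, Kate, and Wendy are knaves.
- Kate (knave) says "Rose always speaks truthfully" - this is FALSE (a lie) because Rose is a knave.
- Wendy (knave) says "Exactly 1 of us is a knight" - this is FALSE (a lie) because there are 2 knights.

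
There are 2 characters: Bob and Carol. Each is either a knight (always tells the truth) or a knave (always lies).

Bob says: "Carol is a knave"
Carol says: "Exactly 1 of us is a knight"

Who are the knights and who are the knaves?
Bob is a knave.
Carol is a knight.

Verification:
- Bob (knave) says "Carol is a knave" - this is FALSE (a lie) because Carol is a knight.
- Carol (knight) says "Exactly 1 of us is a knight" - this is TRUE because there are 1 knights.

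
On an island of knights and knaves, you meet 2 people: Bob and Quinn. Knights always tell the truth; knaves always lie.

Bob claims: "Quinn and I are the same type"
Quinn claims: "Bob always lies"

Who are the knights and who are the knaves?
Bob is a knave.
Quinn is a knight.

Verification:
- Bob (knave) says "Quinn and I are the same type" - this is FALSE (a lie) because Bob is a knave and Quinn is a knight.
- Quinn (knight) says "Bob always lies" - this is TRUE because Bob is a knave.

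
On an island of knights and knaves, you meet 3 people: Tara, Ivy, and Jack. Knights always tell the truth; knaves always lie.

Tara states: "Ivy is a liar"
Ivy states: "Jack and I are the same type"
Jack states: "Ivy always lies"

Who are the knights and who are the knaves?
Tara is a knight.
Ivy is a knave.
Jack is a knight.

Verification:
- Tara (knight) says "Ivy is a liar" - this is TRUE because Ivy is a knave.
- Ivy (knave) says "Jack and I are the same type" - this is FALSE (a lie) because Ivy is a knave and Jack is a knight.
- Jack (knight) says "Ivy always lies" - this is TRUE because Ivy is a knave.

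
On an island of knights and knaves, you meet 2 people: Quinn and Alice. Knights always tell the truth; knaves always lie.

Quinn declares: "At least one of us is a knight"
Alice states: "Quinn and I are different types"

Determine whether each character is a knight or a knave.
Quinn is a knave.
Alice is a knave.

Verification:
- Quinn (knave) says "At least one of us is a knight" - this is FALSE (a lie) because no one is a knight.
- Alice (knave) says "Quinn and I are different types" - this is FALSE (a lie) because Alice is a knave and Quinn is a knave.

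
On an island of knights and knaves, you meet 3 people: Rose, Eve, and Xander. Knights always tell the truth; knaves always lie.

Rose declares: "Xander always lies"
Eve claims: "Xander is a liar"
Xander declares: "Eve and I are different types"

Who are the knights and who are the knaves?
Rose is a knave.
Eve is a knave.
Xander is a knight.

Verification:
- Rose (knave) says "Xander always lies" - this is FALSE (a lie) because Xander is a knight.
- Eve (knave) says "Xander is a liar" - this is FALSE (a lie) because Xander is a knight.
- Xander (knight) says "Eve and I are different types" - this is TRUE because Xander is a knight and Eve is a knave.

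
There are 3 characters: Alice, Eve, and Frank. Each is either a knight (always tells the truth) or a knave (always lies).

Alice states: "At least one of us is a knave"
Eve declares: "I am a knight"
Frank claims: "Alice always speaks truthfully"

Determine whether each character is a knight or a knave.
Alice is a knight.
Eve is a knave.
Frank is a knight.

Verification:
- Alice (knight) says "At least one of us is a knave" - this is TRUE because Eve is a knave.
- Eve (knave) says "I am a knight" - this is FALSE (a lie) because Eve is a knave.
- Frank (knight) says "Alice always speaks truthfully" - this is TRUE because Alice is a knight.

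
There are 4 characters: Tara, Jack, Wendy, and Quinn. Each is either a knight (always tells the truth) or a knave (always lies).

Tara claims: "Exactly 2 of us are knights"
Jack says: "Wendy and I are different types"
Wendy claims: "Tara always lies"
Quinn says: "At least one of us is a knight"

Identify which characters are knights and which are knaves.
Tara is a knight.
Jack is a knave.
Wendy is a knave.
Quinn is a knight.

Verification:
- Tara (knight) says "Exactly 2 of us are knights" - this is TRUE because there are 2 knights.
- Jack (knave) says "Wendy and I are different types" - this is FALSE (a lie) because Jack is a knave and Wendy is a knave.
- Wendy (knave) says "Tara always lies" - this is FALSE (a lie) because Tara is a knight.
- Quinn (knight) says "At least one of us is a knight" - this is TRUE because Tara and Quinn are knights.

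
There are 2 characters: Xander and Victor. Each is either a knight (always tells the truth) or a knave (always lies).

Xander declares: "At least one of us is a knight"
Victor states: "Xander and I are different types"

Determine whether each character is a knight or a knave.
Xander is a knave.
Victor is a knave.

Verification:
- Xander (knave) says "At least one of us is a knight" - this is FALSE (a lie) because no one is a knight.
- Victor (knave) says "Xander and I are different types" - this is FALSE (a lie) because Victor is a knave and Xander is a knave.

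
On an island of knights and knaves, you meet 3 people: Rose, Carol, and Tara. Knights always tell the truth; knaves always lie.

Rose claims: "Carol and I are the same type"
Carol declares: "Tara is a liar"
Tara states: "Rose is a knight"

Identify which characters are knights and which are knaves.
Rose is a knave.
Carol is a knight.
Tara is a knave.

Verification:
- Rose (knave) says "Carol and I are the same type" - this is FALSE (a lie) because Rose is a knave and Carol is a knight.
- Carol (knight) says "Tara is a liar" - this is TRUE because Tara is a knave.
- Tara (knave) says "Rose is a knight" - this is FALSE (a lie) because Rose is a knave.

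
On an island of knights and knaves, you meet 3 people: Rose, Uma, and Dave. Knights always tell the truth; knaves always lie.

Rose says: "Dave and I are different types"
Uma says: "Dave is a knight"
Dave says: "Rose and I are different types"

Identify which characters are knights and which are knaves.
Rose is a knave.
Uma is a knave.
Dave is a knave.

Verification:
- Rose (knave) says "Dave and I are different types" - this is FALSE (a lie) because Rose is a knave and Dave is a knave.
- Uma (knave) says "Dave is a knight" - this is FALSE (a lie) because Dave is a knave.
- Dave (knave) says "Rose and I are different types" - this is FALSE (a lie) because Dave is a knave and Rose is a knave.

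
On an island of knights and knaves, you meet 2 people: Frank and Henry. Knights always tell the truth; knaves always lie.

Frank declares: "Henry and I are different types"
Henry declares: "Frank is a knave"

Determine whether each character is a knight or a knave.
Frank is a knight.
Henry is a knave.

Verification:
- Frank (knight) says "Henry and I are different types" - this is TRUE because Frank is a knight and Henry is a knave.
- Henry (knave) says "Frank is a knave" - this is FALSE (a lie) because Frank is a knight.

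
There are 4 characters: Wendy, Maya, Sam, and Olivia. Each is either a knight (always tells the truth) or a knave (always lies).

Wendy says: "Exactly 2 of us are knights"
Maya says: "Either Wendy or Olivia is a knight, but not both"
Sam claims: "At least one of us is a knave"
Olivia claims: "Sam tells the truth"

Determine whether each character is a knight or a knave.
Wendy is a knave.
Maya is a knight.
Sam is a knight.
Olivia is a knight.

Verification:
- Wendy (knave) says "Exactly 2 of us are knights" - this is FALSE (a lie) because there are 3 knights.
- Maya (knight) says "Either Wendy or Olivia is a knight, but not both" - this is TRUE because Wendy is a knave and Olivia is a knight.
- Sam (knight) says "At least one of us is a knave" - this is TRUE because Wendy is a knave.
- Olivia (knight) says "Sam tells the truth" - this is TRUE because Sam is a knight.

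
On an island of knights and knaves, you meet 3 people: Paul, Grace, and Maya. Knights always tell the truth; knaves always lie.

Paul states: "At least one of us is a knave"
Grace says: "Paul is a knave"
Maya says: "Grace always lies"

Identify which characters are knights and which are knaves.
Paul is a knight.
Grace is a knave.
Maya is a knight.

Verification:
- Paul (knight) says "At least one of us is a knave" - this is TRUE because Grace is a knave.
- Grace (knave) says "Paul is a knave" - this is FALSE (a lie) because Paul is a knight.
- Maya (knight) says "Grace always lies" - this is TRUE because Grace is a knave.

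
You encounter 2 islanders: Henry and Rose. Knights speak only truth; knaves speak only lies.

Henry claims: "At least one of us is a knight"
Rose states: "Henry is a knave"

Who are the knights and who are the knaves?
Henry is a knight.
Rose is a knave.

Verification:
- Henry (knight) says "At least one of us is a knight" - this is TRUE because Henry is a knight.
- Rose (knave) says "Henry is a knave" - this is FALSE (a lie) because Henry is a knight.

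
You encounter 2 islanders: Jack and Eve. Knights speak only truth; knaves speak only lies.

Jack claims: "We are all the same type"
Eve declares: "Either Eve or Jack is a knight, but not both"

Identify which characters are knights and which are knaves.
Jack is a knave.
Eve is a knight.

Verification:
- Jack (knave) says "We are all the same type" - this is FALSE (a lie) because Eve is a knight and Jack is a knave.
- Eve (knight) says "Either Eve or Jack is a knight, but not both" - this is TRUE because Eve is a knight and Jack is a knave.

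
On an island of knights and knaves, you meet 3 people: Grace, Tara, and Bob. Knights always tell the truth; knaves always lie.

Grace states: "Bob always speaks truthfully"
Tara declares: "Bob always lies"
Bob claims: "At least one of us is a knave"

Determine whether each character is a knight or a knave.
Grace is a knight.
Tara is a knave.
Bob is a knight.

Verification:
- Grace (knight) says "Bob always speaks truthfully" - this is TRUE because Bob is a knight.
- Tara (knave) says "Bob always lies" - this is FALSE (a lie) because Bob is a knight.
- Bob (knight) says "At least one of us is a knave" - this is TRUE because Tara is a knave.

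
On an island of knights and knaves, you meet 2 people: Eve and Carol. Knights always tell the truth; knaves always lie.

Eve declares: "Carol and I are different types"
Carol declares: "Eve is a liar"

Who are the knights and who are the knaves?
Eve is a knight.
Carol is a knave.

Verification:
- Eve (knight) says "Carol and I are different types" - this is TRUE because Eve is a knight and Carol is a knave.
- Carol (knave) says "Eve is a liar" - this is FALSE (a lie) because Eve is a knight.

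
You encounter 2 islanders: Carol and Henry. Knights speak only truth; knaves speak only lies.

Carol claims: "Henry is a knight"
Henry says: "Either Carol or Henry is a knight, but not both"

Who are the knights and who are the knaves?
Carol is a knave.
Henry is a knave.

Verification:
- Carol (knave) says "Henry is a knight" - this is FALSE (a lie) because Henry is a knave.
- Henry (knave) says "Either Carol or Henry is a knight, but not both" - this is FALSE (a lie) because Carol is a knave and Henry is a knave.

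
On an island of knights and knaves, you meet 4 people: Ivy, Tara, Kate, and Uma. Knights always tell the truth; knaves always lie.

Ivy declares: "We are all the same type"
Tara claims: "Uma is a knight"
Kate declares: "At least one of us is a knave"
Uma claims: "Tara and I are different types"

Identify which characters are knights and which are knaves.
Ivy is a knave.
Tara is a knave.
Kate is a knight.
Uma is a knave.

Verification:
- Ivy (knave) says "We are all the same type" - this is FALSE (a lie) because Kate is a knight and Ivy, Tara, and Uma are knaves.
- Tara (knave) says "Uma is a knight" - this is FALSE (a lie) because Uma is a knave.
- Kate (knight) says "At least one of us is a knave" - this is TRUE because Ivy, Tara, and Uma are knaves.
- Uma (knave) says "Tara and I are different types" - this is FALSE (a lie) because Uma is a knave and Tara is a knave.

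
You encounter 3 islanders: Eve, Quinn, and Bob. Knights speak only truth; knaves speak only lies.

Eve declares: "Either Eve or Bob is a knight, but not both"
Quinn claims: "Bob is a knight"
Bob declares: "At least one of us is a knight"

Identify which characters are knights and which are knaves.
Eve is a knave.
Quinn is a knave.
Bob is a knave.

Verification:
- Eve (knave) says "Either Eve or Bob is a knight, but not both" - this is FALSE (a lie) because Eve is a knave and Bob is a knave.
- Quinn (knave) says "Bob is a knight" - this is FALSE (a lie) because Bob is a knave.
- Bob (knave) says "At least one of us is a knight" - this is FALSE (a lie) because no one is a knight.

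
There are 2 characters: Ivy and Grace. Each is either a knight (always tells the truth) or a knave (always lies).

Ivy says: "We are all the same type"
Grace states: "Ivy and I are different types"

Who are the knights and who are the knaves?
Ivy is a knave.
Grace is a knight.

Verification:
- Ivy (knave) says "We are all the same type" - this is FALSE (a lie) because Grace is a knight and Ivy is a knave.
- Grace (knight) says "Ivy and I are different types" - this is TRUE because Grace is a knight and Ivy is a knave.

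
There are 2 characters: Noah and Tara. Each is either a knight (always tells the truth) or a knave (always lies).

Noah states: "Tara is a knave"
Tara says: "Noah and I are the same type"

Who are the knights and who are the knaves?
Noah is a knight.
Tara is a knave.

Verification:
- Noah (knight) says "Tara is a knave" - this is TRUE because Tara is a knave.
- Tara (knave) says "Noah and I are the same type" - this is FALSE (a lie) because Tara is a knave and Noah is a knight.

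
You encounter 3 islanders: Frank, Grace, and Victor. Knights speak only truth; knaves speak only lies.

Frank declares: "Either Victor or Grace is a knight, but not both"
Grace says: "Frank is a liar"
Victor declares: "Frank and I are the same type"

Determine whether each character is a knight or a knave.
Frank is a knight.
Grace is a knave.
Victor is a knight.

Verification:
- Frank (knight) says "Either Victor or Grace is a knight, but not both" - this is TRUE because Victor is a knight and Grace is a knave.
- Grace (knave) says "Frank is a liar" - this is FALSE (a lie) because Frank is a knight.
- Victor (knight) says "Frank and I are the same type" - this is TRUE because Victor is a knight and Frank is a knight.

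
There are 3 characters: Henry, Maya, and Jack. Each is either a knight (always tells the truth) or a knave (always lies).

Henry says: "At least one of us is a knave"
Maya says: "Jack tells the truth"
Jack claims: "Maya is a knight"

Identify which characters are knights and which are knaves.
Henry is a knight.
Maya is a knave.
Jack is a knave.

Verification:
- Henry (knight) says "At least one of us is a knave" - this is TRUE because Maya and Jack are knaves.
- Maya (knave) says "Jack tells the truth" - this is FALSE (a lie) because Jack is a knave.
- Jack (knave) says "Maya is a knight" - this is FALSE (a lie) because Maya is a knave.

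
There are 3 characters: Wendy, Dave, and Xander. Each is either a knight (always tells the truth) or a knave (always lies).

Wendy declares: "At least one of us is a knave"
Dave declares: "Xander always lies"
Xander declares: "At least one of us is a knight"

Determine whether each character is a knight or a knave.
Wendy is a knight.
Dave is a knave.
Xander is a knight.

Verification:
- Wendy (knight) says "At least one of us is a knave" - this is TRUE because Dave is a knave.
- Dave (knave) says "Xander always lies" - this is FALSE (a lie) because Xander is a knight.
- Xander (knight) says "At least one of us is a knight" - this is TRUE because Wendy and Xander are knights.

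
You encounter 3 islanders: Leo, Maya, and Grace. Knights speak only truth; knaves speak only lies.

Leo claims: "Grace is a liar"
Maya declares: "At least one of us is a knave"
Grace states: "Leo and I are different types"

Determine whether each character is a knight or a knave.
Leo is a knave.
Maya is a knight.
Grace is a knight.

Verification:
- Leo (knave) says "Grace is a liar" - this is FALSE (a lie) because Grace is a knight.
- Maya (knight) says "At least one of us is a knave" - this is TRUE because Leo is a knave.
- Grace (knight) says "Leo and I are different types" - this is TRUE because Grace is a knight and Leo is a knave.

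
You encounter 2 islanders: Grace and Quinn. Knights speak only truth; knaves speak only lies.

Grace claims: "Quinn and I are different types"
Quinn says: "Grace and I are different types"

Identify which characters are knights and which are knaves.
Grace is a knave.
Quinn is a knave.

Verification:
- Grace (knave) says "Quinn and I are different types" - this is FALSE (a lie) because Grace is a knave and Quinn is a knave.
- Quinn (knave) says "Grace and I are different types" - this is FALSE (a lie) because Quinn is a knave and Grace is a knave.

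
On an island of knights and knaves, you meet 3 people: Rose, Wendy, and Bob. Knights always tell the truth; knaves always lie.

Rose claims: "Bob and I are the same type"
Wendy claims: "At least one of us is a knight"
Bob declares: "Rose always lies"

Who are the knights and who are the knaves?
Rose is a knave.
Wendy is a knight.
Bob is a knight.

Verification:
- Rose (knave) says "Bob and I are the same type" - this is FALSE (a lie) because Rose is a knave and Bob is a knight.
- Wendy (knight) says "At least one of us is a knight" - this is TRUE because Wendy and Bob are knights.
- Bob (knight) says "Rose always lies" - this is TRUE because Rose is a knave.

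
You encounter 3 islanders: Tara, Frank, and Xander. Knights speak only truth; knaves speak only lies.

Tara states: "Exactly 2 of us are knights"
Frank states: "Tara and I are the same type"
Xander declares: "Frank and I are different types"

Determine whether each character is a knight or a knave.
Tara is a knight.
Frank is a knave.
Xander is a knight.

Verification:
- Tara (knight) says "Exactly 2 of us are knights" - this is TRUE because there are 2 knights.
- Frank (knave) says "Tara and I are the same type" - this is FALSE (a lie) because Frank is a knave and Tara is a knight.
- Xander (knight) says "Frank and I are different types" - this is TRUE because Xander is a knight and Frank is a knave.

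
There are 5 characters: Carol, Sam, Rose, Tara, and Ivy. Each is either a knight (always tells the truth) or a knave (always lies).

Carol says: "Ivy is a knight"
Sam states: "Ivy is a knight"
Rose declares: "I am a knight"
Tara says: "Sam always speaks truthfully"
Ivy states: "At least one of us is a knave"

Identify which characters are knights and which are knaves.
Carol is a knight.
Sam is a knight.
Rose is a knave.
Tara is a knight.
Ivy is a knight.

Verification:
- Carol (knight) says "Ivy is a knight" - this is TRUE because Ivy is a knight.
- Sam (knight) says "Ivy is a knight" - this is TRUE because Ivy is a knight.
- Rose (knave) says "I am a knight" - this is FALSE (a lie) because Rose is a knave.
- Tara (knight) says "Sam always speaks truthfully" - this is TRUE because Sam is a knight.
- Ivy (knight) says "At least one of us is a knave" - this is TRUE because Rose is a knave.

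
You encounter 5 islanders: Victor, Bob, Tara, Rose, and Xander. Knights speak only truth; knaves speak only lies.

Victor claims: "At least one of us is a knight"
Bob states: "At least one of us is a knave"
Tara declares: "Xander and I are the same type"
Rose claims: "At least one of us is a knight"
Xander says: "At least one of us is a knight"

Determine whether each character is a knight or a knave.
Victor is a knight.
Bob is a knight.
Tara is a knave.
Rose is a knight.
Xander is a knight.

Verification:
- Victor (knight) says "At least one of us is a knight" - this is TRUE because Victor, Bob, Rose, and Xander are knights.
- Bob (knight) says "At least one of us is a knave" - this is TRUE because Tara is a knave.
- Tara (knave) says "Xander and I are the same type" - this is FALSE (a lie) because Tara is a knave and Xander is a knight.
- Rose (knight) says "At least one of us is a knight" - this is TRUE because Victor, Bob, Rose, and Xander are knights.
- Xander (knight) says "At least one of us is a knight" - this is TRUE because Victor, Bob, Rose, and Xander are knights.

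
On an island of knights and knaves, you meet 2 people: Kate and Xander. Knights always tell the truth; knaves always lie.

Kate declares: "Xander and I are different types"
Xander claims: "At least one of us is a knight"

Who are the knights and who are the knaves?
Kate is a knave.
Xander is a knave.

Verification:
- Kate (knave) says "Xander and I are different types" - this is FALSE (a lie) because Kate is a knave and Xander is a knave.
- Xander (knave) says "At least one of us is a knight" - this is FALSE (a lie) because no one is a knight.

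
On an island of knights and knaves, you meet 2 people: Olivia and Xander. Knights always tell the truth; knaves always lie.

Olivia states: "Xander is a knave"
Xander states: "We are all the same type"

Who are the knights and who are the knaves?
Olivia is a knight.
Xander is a knave.

Verification:
- Olivia (knight) says "Xander is a knave" - this is TRUE because Xander is a knave.
- Xander (knave) says "We are all the same type" - this is FALSE (a lie) because Olivia is a knight and Xander is a knave.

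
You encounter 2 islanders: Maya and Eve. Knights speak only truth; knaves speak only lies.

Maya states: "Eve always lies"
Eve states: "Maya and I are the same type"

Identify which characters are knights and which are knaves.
Maya is a knight.
Eve is a knave.

Verification:
- Maya (knight) says "Eve always lies" - this is TRUE because Eve is a knave.
- Eve (knave) says "Maya and I are the same type" - this is FALSE (a lie) because Eve is a knave and Maya is a knight.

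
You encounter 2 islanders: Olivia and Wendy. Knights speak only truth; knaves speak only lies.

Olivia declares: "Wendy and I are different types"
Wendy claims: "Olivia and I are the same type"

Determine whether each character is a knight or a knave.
Olivia is a knight.
Wendy is a knave.

Verification:
- Olivia (knight) says "Wendy and I are different types" - this is TRUE because Olivia is a knight and Wendy is a knave.
- Wendy (knave) says "Olivia and I are the same type" - this is FALSE (a lie) because Wendy is a knave and Olivia is a knight.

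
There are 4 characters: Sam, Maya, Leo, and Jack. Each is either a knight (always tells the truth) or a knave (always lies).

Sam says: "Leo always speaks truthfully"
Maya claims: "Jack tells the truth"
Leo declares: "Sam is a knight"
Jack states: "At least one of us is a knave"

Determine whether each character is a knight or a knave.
Sam is a knave.
Maya is a knight.
Leo is a knave.
Jack is a knight.

Verification:
- Sam (knave) says "Leo always speaks truthfully" - this is FALSE (a lie) because Leo is a knave.
- Maya (knight) says "Jack tells the truth" - this is TRUE because Jack is a knight.
- Leo (knave) says "Sam is a knight" - this is FALSE (a lie) because Sam is a knave.
- Jack (knight) says "At least one of us is a knave" - this is TRUE because Sam and Leo are knaves.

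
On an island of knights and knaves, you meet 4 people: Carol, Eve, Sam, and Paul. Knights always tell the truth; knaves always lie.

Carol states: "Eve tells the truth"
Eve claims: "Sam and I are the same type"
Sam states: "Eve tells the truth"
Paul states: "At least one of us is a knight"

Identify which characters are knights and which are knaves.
Carol is a knight.
Eve is a knight.
Sam is a knight.
Paul is a knight.

Verification:
- Carol (knight) says "Eve tells the truth" - this is TRUE because Eve is a knight.
- Eve (knight) says "Sam and I are the same type" - this is TRUE because Eve is a knight and Sam is a knight.
- Sam (knight) says "Eve tells the truth" - this is TRUE because Eve is a knight.
- Paul (knight) says "At least one of us is a knight" - this is TRUE because Carol, Eve, Sam, and Paul are knights.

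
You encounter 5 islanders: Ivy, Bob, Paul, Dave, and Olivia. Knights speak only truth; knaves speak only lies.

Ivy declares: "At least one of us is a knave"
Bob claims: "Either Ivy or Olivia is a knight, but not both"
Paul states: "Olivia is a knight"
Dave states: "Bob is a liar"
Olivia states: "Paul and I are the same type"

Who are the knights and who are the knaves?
Ivy is a knight.
Bob is a knave.
Paul is a knight.
Dave is a knight.
Olivia is a knight.

Verification:
- Ivy (knight) says "At least one of us is a knave" - this is TRUE because Bob is a knave.
- Bob (knave) says "Either Ivy or Olivia is a knight, but not both" - this is FALSE (a lie) because Ivy is a knight and Olivia is a knight.
- Paul (knight) says "Olivia is a knight" - this is TRUE because Olivia is a knight.
- Dave (knight) says "Bob is a liar" - this is TRUE because Bob is a knave.
- Olivia (knight) says "Paul and I are the same type" - this is TRUE because Olivia is a knight and Paul is a knight.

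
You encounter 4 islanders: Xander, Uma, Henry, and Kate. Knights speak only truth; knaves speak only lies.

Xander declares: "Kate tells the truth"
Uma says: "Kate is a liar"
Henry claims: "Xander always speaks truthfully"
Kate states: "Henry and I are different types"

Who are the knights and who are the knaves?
Xander is a knave.
Uma is a knight.
Henry is a knave.
Kate is a knave.

Verification:
- Xander (knave) says "Kate tells the truth" - this is FALSE (a lie) because Kate is a knave.
- Uma (knight) says "Kate is a liar" - this is TRUE because Kate is a knave.
- Henry (knave) says "Xander always speaks truthfully" - this is FALSE (a lie) because Xander is a knave.
- Kate (knave) says "Henry and I are different types" - this is FALSE (a lie) because Kate is a knave and Henry is a knave.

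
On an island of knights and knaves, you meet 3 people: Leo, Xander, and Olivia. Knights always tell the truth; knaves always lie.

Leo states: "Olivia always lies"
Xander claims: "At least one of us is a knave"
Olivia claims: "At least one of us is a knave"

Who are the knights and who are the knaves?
Leo is a knave.
Xander is a knight.
Olivia is a knight.

Verification:
- Leo (knave) says "Olivia always lies" - this is FALSE (a lie) because Olivia is a knight.
- Xander (knight) says "At least one of us is a knave" - this is TRUE because Leo is a knave.
- Olivia (knight) says "At least one of us is a knave" - this is TRUE because Leo is a knave.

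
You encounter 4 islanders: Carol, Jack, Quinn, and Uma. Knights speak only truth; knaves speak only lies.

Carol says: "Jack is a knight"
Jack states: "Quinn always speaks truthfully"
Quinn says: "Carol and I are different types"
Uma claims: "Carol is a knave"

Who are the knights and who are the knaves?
Carol is a knave.
Jack is a knave.
Quinn is a knave.
Uma is a knight.

Verification:
- Carol (knave) says "Jack is a knight" - this is FALSE (a lie) because Jack is a knave.
- Jack (knave) says "Quinn always speaks truthfully" - this is FALSE (a lie) because Quinn is a knave.
- Quinn (knave) says "Carol and I are different types" - this is FALSE (a lie) because Quinn is a knave and Carol is a knave.
- Uma (knight) says "Carol is a knave" - this is TRUE because Carol is a knave.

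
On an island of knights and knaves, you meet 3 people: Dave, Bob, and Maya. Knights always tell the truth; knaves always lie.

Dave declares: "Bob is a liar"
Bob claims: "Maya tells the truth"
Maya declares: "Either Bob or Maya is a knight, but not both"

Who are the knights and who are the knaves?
Dave is a knight.
Bob is a knave.
Maya is a knave.

Verification:
- Dave (knight) says "Bob is a liar" - this is TRUE because Bob is a knave.
- Bob (knave) says "Maya tells the truth" - this is FALSE (a lie) because Maya is a knave.
- Maya (knave) says "Either Bob or Maya is a knight, but not both" - this is FALSE (a lie) because Bob is a knave and Maya is a knave.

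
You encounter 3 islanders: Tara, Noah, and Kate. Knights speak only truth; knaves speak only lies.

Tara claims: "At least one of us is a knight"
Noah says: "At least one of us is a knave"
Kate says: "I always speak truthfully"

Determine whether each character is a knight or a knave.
Tara is a knight.
Noah is a knight.
Kate is a knave.

Verification:
- Tara (knight) says "At least one of us is a knight" - this is TRUE because Tara and Noah are knights.
- Noah (knight) says "At least one of us is a knave" - this is TRUE because Kate is a knave.
- Kate (knave) says "I always speak truthfully" - this is FALSE (a lie) because Kate is a knave.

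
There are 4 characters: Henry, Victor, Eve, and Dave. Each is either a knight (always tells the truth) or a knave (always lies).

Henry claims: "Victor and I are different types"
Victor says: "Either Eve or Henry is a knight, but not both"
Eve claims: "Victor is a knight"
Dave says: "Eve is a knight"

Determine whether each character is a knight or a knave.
Henry is a knave.
Victor is a knave.
Eve is a knave.
Dave is a knave.

Verification:
- Henry (knave) says "Victor and I are different types" - this is FALSE (a lie) because Henry is a knave and Victor is a knave.
- Victor (knave) says "Either Eve or Henry is a knight, but not both" - this is FALSE (a lie) because Eve is a knave and Henry is a knave.
- Eve (knave) says "Victor is a knight" - this is FALSE (a lie) because Victor is a knave.
- Dave (knave) says "Eve is a knight" - this is FALSE (a lie) because Eve is a knave.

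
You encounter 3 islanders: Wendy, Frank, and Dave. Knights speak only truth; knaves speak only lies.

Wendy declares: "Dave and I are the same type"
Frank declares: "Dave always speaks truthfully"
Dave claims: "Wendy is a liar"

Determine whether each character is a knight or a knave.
Wendy is a knave.
Frank is a knight.
Dave is a knight.

Verification:
- Wendy (knave) says "Dave and I are the same type" - this is FALSE (a lie) because Wendy is a knave and Dave is a knight.
- Frank (knight) says "Dave always speaks truthfully" - this is TRUE because Dave is a knight.
- Dave (knight) says "Wendy is a liar" - this is TRUE because Wendy is a knave.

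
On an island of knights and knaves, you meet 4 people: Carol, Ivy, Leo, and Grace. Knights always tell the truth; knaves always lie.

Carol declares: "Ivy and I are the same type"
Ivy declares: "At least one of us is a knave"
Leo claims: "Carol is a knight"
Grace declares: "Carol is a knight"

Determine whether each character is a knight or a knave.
Carol is a knave.
Ivy is a knight.
Leo is a knave.
Grace is a knave.

Verification:
- Carol (knave) says "Ivy and I are the same type" - this is FALSE (a lie) because Carol is a knave and Ivy is a knight.
- Ivy (knight) says "At least one of us is a knave" - this is TRUE because Carol, Leo, and Grace are knaves.
- Leo (knave) says "Carol is a knight" - this is FALSE (a lie) because Carol is a knave.
- Grace (knave) says "Carol is a knight" - this is FALSE (a lie) because Carol is a knave.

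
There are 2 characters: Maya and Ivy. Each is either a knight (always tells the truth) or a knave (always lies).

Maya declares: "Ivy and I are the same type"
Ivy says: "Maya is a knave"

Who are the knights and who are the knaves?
Maya is a knave.
Ivy is a knight.

Verification:
- Maya (knave) says "Ivy and I are the same type" - this is FALSE (a lie) because Maya is a knave and Ivy is a knight.
- Ivy (knight) says "Maya is a knave" - this is TRUE because Maya is a knave.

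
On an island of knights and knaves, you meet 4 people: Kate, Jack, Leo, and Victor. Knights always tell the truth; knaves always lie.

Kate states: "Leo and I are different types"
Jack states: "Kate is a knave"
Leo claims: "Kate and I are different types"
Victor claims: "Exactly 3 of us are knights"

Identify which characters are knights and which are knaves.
Kate is a knave.
Jack is a knight.
Leo is a knave.
Victor is a knave.

Verification:
- Kate (knave) says "Leo and I are different types" - this is FALSE (a lie) because Kate is a knave and Leo is a knave.
- Jack (knight) says "Kate is a knave" - this is TRUE because Kate is a knave.
- Leo (knave) says "Kate and I are different types" - this is FALSE (a lie) because Leo is a knave and Kate is a knave.
- Victor (knave) says "Exactly 3 of us are knights" - this is FALSE (a lie) because there are 1 knights.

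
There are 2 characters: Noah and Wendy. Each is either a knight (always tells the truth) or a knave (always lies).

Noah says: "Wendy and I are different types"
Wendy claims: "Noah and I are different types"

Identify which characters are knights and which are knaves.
Noah is a knave.
Wendy is a knave.

Verification:
- Noah (knave) says "Wendy and I are different types" - this is FALSE (a lie) because Noah is a knave and Wendy is a knave.
- Wendy (knave) says "Noah and I are different types" - this is FALSE (a lie) because Wendy is a knave and Noah is a knave.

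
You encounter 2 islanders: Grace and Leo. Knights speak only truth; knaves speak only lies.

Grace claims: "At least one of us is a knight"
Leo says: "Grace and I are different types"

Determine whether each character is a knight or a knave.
Grace is a knave.
Leo is a knave.

Verification:
- Grace (knave) says "At least one of us is a knight" - this is FALSE (a lie) because no one is a knight.
- Leo (knave) says "Grace and I are different types" - this is FALSE (a lie) because Leo is a knave and Grace is a knave.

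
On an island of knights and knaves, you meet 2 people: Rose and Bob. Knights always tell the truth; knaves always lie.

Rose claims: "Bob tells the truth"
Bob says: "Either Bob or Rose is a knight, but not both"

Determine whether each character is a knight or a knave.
Rose is a knave.
Bob is a knave.

Verification:
- Rose (knave) says "Bob tells the truth" - this is FALSE (a lie) because Bob is a knave.
- Bob (knave) says "Either Bob or Rose is a knight, but not both" - this is FALSE (a lie) because Bob is a knave and Rose is a knave.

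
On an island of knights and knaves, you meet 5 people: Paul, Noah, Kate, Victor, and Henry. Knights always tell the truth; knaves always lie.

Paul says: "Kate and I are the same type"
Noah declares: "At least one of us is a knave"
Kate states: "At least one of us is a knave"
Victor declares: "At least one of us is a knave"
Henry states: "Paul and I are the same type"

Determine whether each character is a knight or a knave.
Paul is a knight.
Noah is a knight.
Kate is a knight.
Victor is a knight.
Henry is a knave.

Verification:
- Paul (knight) says "Kate and I are the same type" - this is TRUE because Paul is a knight and Kate is a knight.
- Noah (knight) says "At least one of us is a knave" - this is TRUE because Henry is a knave.
- Kate (knight) says "At least one of us is a knave" - this is TRUE because Henry is a knave.
- Victor (knight) says "At least one of us is a knave" - this is TRUE because Henry is a knave.
- Henry (knave) says "Paul and I are the same type" - this is FALSE (a lie) because Henry is a knave and Paul is a knight.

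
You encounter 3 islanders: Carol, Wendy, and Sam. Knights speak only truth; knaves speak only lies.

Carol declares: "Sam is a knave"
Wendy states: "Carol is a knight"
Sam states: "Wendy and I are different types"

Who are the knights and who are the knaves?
Carol is a knave.
Wendy is a knave.
Sam is a knight.

Verification:
- Carol (knave) says "Sam is a knave" - this is FALSE (a lie) because Sam is a knight.
- Wendy (knave) says "Carol is a knight" - this is FALSE (a lie) because Carol is a knave.
- Sam (knight) says "Wendy and I are different types" - this is TRUE because Sam is a knight and Wendy is a knave.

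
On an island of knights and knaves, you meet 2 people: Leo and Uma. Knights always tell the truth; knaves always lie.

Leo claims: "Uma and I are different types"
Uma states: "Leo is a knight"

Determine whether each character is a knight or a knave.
Leo is a knave.
Uma is a knave.

Verification:
- Leo (knave) says "Uma and I are different types" - this is FALSE (a lie) because Leo is a knave and Uma is a knave.
- Uma (knave) says "Leo is a knight" - this is FALSE (a lie) because Leo is a knave.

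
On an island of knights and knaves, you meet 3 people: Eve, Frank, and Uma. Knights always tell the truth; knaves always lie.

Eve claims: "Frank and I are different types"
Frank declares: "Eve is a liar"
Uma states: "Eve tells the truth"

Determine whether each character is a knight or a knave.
Eve is a knight.
Frank is a knave.
Uma is a knight.

Verification:
- Eve (knight) says "Frank and I are different types" - this is TRUE because Eve is a knight and Frank is a knave.
- Frank (knave) says "Eve is a liar" - this is FALSE (a lie) because Eve is a knight.
- Uma (knight) says "Eve tells the truth" - this is TRUE because Eve is a knight.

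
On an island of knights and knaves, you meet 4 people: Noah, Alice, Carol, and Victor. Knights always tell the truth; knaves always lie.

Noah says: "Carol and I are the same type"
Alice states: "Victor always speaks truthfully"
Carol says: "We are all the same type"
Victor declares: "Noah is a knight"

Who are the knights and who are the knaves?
Noah is a knight.
Alice is a knight.
Carol is a knight.
Victor is a knight.

Verification:
- Noah (knight) says "Carol and I are the same type" - this is TRUE because Noah is a knight and Carol is a knight.
- Alice (knight) says "Victor always speaks truthfully" - this is TRUE because Victor is a knight.
- Carol (knight) says "We are all the same type" - this is TRUE because Noah, Alice, Carol, and Victor are knights.
- Victor (knight) says "Noah is a knight" - this is TRUE because Noah is a knight.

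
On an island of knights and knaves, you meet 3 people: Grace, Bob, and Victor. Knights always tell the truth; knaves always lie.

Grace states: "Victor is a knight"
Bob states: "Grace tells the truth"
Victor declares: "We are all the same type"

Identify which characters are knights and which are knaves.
Grace is a knight.
Bob is a knight.
Victor is a knight.

Verification:
- Grace (knight) says "Victor is a knight" - this is TRUE because Victor is a knight.
- Bob (knight) says "Grace tells the truth" - this is TRUE because Grace is a knight.
- Victor (knight) says "We are all the same type" - this is TRUE because Grace, Bob, and Victor are knights.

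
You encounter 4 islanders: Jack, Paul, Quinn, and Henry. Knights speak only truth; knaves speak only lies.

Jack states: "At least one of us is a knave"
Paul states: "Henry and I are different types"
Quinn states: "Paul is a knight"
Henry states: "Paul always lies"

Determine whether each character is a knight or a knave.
Jack is a knight.
Paul is a knight.
Quinn is a knight.
Henry is a knave.

Verification:
- Jack (knight) says "At least one of us is a knave" - this is TRUE because Henry is a knave.
- Paul (knight) says "Henry and I are different types" - this is TRUE because Paul is a knight and Henry is a knave.
- Quinn (knight) says "Paul is a knight" - this is TRUE because Paul is a knight.
- Henry (knave) says "Paul always lies" - this is FALSE (a lie) because Paul is a knight.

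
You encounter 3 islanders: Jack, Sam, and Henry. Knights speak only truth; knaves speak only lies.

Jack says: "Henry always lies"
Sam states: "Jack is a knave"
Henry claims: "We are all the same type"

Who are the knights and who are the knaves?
Jack is a knight.
Sam is a knave.
Henry is a knave.

Verification:
- Jack (knight) says "Henry always lies" - this is TRUE because Henry is a knave.
- Sam (knave) says "Jack is a knave" - this is FALSE (a lie) because Jack is a knight.
- Henry (knave) says "We are all the same type" - this is FALSE (a lie) because Jack is a knight and Sam and Henry are knaves.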